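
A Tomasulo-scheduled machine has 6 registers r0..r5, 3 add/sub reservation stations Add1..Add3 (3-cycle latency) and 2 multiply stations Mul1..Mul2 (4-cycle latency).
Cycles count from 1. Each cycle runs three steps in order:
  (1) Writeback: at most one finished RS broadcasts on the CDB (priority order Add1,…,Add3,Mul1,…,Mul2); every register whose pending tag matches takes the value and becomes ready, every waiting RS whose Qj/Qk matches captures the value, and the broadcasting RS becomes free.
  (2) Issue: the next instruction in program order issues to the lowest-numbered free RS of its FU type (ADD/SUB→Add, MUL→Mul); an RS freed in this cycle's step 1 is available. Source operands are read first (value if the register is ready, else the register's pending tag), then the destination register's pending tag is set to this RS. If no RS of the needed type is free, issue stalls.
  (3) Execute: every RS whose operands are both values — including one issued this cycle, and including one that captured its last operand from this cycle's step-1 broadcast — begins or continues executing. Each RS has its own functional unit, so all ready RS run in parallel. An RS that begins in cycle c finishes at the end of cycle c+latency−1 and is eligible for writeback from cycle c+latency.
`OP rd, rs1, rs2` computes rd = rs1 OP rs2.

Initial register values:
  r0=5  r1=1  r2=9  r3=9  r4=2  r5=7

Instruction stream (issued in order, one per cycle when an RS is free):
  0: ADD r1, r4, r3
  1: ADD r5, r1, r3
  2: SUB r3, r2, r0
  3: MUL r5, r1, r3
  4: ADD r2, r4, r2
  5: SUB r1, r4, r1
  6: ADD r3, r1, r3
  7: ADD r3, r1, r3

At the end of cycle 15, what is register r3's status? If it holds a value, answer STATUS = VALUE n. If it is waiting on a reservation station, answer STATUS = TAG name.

STATUS = VALUE -14

  c1: issue ADD r1<-Add1  regs: r0:5,r1:Add1,r2:9,r3:9,r4:2,r5:7
  c2: issue ADD r5<-Add2  regs: r0:5,r1:Add1,r2:9,r3:9,r4:2,r5:Add2
  c3: issue SUB r3<-Add3  regs: r0:5,r1:Add1,r2:9,r3:Add3,r4:2,r5:Add2
  c4: CDB Add1=11; issue MUL r5<-Mul1  regs: r0:5,r1:11,r2:9,r3:Add3,r4:2,r5:Mul1
  c5: issue ADD r2<-Add1  regs: r0:5,r1:11,r2:Add1,r3:Add3,r4:2,r5:Mul1
  c6: CDB Add3=4; issue SUB r1<-Add3  regs: r0:5,r1:Add3,r2:Add1,r3:4,r4:2,r5:Mul1
  c7: CDB Add2=20; issue ADD r3<-Add2  regs: r0:5,r1:Add3,r2:Add1,r3:Add2,r4:2,r5:Mul1
  c8: CDB Add1=11; issue ADD r3<-Add1  regs: r0:5,r1:Add3,r2:11,r3:Add1,r4:2,r5:Mul1
  c9: CDB Add3=-9  regs: r0:5,r1:-9,r2:11,r3:Add1,r4:2,r5:Mul1
  c10: CDB Mul1=44  regs: r0:5,r1:-9,r2:11,r3:Add1,r4:2,r5:44
  c11: -  regs: r0:5,r1:-9,r2:11,r3:Add1,r4:2,r5:44
  c12: CDB Add2=-5  regs: r0:5,r1:-9,r2:11,r3:Add1,r4:2,r5:44
  c13: -  regs: r0:5,r1:-9,r2:11,r3:Add1,r4:2,r5:44
  c14: -  regs: r0:5,r1:-9,r2:11,r3:Add1,r4:2,r5:44
  c15: CDB Add1=-14  regs: r0:5,r1:-9,r2:11,r3:-14,r4:2,r5:44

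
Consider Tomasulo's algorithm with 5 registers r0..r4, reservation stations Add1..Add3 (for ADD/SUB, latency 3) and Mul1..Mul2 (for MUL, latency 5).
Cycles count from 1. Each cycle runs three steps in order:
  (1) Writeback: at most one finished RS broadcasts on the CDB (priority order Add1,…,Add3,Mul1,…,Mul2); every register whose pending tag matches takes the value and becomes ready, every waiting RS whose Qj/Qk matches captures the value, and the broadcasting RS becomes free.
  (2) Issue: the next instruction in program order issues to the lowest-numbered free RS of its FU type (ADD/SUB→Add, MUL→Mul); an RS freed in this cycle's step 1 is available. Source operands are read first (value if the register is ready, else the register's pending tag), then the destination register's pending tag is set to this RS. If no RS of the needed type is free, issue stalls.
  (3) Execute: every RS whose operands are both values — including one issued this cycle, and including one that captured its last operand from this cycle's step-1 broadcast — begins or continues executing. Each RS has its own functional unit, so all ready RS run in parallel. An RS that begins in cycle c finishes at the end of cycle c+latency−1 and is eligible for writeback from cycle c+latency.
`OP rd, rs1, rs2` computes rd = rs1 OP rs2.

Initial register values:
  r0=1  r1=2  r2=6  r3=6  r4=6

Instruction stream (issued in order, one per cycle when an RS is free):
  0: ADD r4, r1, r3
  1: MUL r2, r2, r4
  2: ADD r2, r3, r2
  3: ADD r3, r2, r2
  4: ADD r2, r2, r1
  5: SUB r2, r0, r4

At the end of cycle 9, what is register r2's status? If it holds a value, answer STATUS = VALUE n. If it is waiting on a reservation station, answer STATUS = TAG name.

c1: issue ADD r4<-Add1 | r0:1,r1:2,r2:6,r3:6,r4:Add1
c2: issue MUL r2<-Mul1 | r0:1,r1:2,r2:Mul1,r3:6,r4:Add1
c3: issue ADD r2<-Add2 | r0:1,r1:2,r2:Add2,r3:6,r4:Add1
c4: CDB Add1=8; issue ADD r3<-Add1 | r0:1,r1:2,r2:Add2,r3:Add1,r4:8
c5: issue ADD r2<-Add3 | r0:1,r1:2,r2:Add3,r3:Add1,r4:8
c6: stall | r0:1,r1:2,r2:Add3,r3:Add1,r4:8
c7: stall | r0:1,r1:2,r2:Add3,r3:Add1,r4:8
c8: stall | r0:1,r1:2,r2:Add3,r3:Add1,r4:8
c9: CDB Mul1=48; stall | r0:1,r1:2,r2:Add3,r3:Add1,r4:8

STATUS = TAG Add3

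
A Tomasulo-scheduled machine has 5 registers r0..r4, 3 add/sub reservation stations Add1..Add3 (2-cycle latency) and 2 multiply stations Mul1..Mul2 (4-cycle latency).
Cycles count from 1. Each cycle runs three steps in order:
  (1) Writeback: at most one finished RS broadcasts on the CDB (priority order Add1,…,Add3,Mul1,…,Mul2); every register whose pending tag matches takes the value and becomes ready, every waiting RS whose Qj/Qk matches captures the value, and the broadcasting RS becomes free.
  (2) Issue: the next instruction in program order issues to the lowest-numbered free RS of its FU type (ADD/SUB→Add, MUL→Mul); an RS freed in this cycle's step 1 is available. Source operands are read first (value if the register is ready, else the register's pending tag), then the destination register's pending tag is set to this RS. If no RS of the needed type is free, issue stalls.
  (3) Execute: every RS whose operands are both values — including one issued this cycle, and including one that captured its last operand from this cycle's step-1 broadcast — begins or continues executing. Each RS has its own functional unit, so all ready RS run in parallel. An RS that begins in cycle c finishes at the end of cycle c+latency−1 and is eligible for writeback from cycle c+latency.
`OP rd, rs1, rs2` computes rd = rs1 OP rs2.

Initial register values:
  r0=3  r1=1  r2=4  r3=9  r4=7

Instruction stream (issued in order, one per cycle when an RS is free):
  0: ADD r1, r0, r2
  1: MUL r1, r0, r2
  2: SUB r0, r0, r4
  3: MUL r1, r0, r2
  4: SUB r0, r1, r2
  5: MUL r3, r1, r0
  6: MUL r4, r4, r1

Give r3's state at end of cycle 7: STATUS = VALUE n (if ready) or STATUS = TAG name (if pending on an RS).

cycle 1: issue ADD r1<-Add1 // r0:3,r1:Add1,r2:4,r3:9,r4:7
cycle 2: issue MUL r1<-Mul1 // r0:3,r1:Mul1,r2:4,r3:9,r4:7
cycle 3: CDB Add1=7; issue SUB r0<-Add1 // r0:Add1,r1:Mul1,r2:4,r3:9,r4:7
cycle 4: issue MUL r1<-Mul2 // r0:Add1,r1:Mul2,r2:4,r3:9,r4:7
cycle 5: CDB Add1=-4; issue SUB r0<-Add1 // r0:Add1,r1:Mul2,r2:4,r3:9,r4:7
cycle 6: CDB Mul1=12; issue MUL r3<-Mul1 // r0:Add1,r1:Mul2,r2:4,r3:Mul1,r4:7
cycle 7: stall // r0:Add1,r1:Mul2,r2:4,r3:Mul1,r4:7

STATUS = TAG Mul1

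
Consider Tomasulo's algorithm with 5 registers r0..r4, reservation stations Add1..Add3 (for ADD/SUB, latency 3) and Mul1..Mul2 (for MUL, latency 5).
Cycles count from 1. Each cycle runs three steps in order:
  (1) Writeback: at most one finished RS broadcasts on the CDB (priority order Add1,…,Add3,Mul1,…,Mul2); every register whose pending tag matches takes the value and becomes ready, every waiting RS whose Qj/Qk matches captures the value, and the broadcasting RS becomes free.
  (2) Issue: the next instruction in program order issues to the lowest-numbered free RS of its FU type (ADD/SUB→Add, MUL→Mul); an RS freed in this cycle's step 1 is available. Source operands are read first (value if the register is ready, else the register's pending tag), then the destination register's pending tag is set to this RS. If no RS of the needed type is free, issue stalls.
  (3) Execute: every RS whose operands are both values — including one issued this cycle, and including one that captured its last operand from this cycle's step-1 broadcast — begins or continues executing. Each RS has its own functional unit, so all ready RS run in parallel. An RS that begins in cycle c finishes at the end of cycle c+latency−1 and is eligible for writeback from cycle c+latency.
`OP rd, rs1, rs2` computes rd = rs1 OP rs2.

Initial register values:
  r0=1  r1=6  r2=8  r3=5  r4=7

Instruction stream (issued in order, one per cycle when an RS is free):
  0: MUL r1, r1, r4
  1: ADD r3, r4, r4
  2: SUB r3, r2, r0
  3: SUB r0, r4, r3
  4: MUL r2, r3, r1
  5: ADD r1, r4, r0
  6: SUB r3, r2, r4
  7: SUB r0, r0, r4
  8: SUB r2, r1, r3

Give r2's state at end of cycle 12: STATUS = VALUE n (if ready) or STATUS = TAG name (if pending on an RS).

STATUS = TAG Add1

cycle 1: issue MUL r1<-Mul1 // r0:1,r1:Mul1,r2:8,r3:5,r4:7
cycle 2: issue ADD r3<-Add1 // r0:1,r1:Mul1,r2:8,r3:Add1,r4:7
cycle 3: issue SUB r3<-Add2 // r0:1,r1:Mul1,r2:8,r3:Add2,r4:7
cycle 4: issue SUB r0<-Add3 // r0:Add3,r1:Mul1,r2:8,r3:Add2,r4:7
cycle 5: CDB Add1=14; issue MUL r2<-Mul2 // r0:Add3,r1:Mul1,r2:Mul2,r3:Add2,r4:7
cycle 6: CDB Add2=7; issue ADD r1<-Add1 // r0:Add3,r1:Add1,r2:Mul2,r3:7,r4:7
cycle 7: CDB Mul1=42; issue SUB r3<-Add2 // r0:Add3,r1:Add1,r2:Mul2,r3:Add2,r4:7
cycle 8: stall // r0:Add3,r1:Add1,r2:Mul2,r3:Add2,r4:7
cycle 9: CDB Add3=0; issue SUB r0<-Add3 // r0:Add3,r1:Add1,r2:Mul2,r3:Add2,r4:7
cycle 10: stall // r0:Add3,r1:Add1,r2:Mul2,r3:Add2,r4:7
cycle 11: stall // r0:Add3,r1:Add1,r2:Mul2,r3:Add2,r4:7
cycle 12: CDB Add1=7; issue SUB r2<-Add1 // r0:Add3,r1:7,r2:Add1,r3:Add2,r4:7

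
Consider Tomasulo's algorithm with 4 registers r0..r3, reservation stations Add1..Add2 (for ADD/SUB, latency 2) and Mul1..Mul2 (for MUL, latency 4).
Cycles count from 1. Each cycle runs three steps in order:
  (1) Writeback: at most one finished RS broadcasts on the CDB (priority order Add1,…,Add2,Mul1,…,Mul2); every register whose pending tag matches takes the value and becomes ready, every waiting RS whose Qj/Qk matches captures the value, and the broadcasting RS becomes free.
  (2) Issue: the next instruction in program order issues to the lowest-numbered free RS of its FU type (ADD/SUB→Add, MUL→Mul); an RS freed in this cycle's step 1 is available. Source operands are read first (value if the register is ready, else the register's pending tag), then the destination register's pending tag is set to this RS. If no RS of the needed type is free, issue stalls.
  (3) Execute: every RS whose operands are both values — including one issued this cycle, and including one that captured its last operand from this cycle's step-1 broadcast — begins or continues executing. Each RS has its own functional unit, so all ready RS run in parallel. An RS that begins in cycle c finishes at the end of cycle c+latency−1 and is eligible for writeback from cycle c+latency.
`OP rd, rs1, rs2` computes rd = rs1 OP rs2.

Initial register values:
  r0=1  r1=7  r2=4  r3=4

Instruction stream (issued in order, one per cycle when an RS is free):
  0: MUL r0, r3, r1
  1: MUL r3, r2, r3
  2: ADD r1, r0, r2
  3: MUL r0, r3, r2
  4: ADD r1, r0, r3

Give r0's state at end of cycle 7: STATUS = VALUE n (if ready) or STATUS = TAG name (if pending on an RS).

STATUS = TAG Mul1

c1: issue MUL r0<-Mul1 | r0:Mul1,r1:7,r2:4,r3:4
c2: issue MUL r3<-Mul2 | r0:Mul1,r1:7,r2:4,r3:Mul2
c3: issue ADD r1<-Add1 | r0:Mul1,r1:Add1,r2:4,r3:Mul2
c4: stall | r0:Mul1,r1:Add1,r2:4,r3:Mul2
c5: CDB Mul1=28; issue MUL r0<-Mul1 | r0:Mul1,r1:Add1,r2:4,r3:Mul2
c6: CDB Mul2=16; issue ADD r1<-Add2 | r0:Mul1,r1:Add2,r2:4,r3:16
c7: CDB Add1=32 | r0:Mul1,r1:Add2,r2:4,r3:16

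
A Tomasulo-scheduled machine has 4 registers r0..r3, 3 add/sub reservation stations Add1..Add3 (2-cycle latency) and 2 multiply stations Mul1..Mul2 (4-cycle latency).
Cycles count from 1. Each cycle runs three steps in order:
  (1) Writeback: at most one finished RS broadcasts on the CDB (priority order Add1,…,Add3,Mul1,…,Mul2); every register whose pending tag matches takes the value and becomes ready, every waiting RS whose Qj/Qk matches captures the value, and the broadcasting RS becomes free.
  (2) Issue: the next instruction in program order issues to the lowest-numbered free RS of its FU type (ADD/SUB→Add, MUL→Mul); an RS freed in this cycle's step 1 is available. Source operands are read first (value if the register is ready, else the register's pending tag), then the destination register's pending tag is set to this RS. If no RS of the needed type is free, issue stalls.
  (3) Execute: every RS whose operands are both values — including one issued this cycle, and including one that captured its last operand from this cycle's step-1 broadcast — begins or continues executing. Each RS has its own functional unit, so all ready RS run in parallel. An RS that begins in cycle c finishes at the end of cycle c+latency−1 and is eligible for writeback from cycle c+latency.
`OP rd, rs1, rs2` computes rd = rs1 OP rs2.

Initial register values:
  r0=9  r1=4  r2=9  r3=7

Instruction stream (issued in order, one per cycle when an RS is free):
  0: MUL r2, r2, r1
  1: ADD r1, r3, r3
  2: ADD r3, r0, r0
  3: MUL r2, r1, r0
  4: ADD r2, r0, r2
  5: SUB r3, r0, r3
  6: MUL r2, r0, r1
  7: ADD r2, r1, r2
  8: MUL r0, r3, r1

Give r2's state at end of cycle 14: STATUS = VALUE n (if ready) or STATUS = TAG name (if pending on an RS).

  c1: issue MUL r2<-Mul1  regs: r0:9,r1:4,r2:Mul1,r3:7
  c2: issue ADD r1<-Add1  regs: r0:9,r1:Add1,r2:Mul1,r3:7
  c3: issue ADD r3<-Add2  regs: r0:9,r1:Add1,r2:Mul1,r3:Add2
  c4: CDB Add1=14; issue MUL r2<-Mul2  regs: r0:9,r1:14,r2:Mul2,r3:Add2
  c5: CDB Add2=18; issue ADD r2<-Add1  regs: r0:9,r1:14,r2:Add1,r3:18
  c6: CDB Mul1=36; issue SUB r3<-Add2  regs: r0:9,r1:14,r2:Add1,r3:Add2
  c7: issue MUL r2<-Mul1  regs: r0:9,r1:14,r2:Mul1,r3:Add2
  c8: CDB Add2=-9; issue ADD r2<-Add2  regs: r0:9,r1:14,r2:Add2,r3:-9
  c9: CDB Mul2=126; issue MUL r0<-Mul2  regs: r0:Mul2,r1:14,r2:Add2,r3:-9
  c10: -  regs: r0:Mul2,r1:14,r2:Add2,r3:-9
  c11: CDB Add1=135  regs: r0:Mul2,r1:14,r2:Add2,r3:-9
  c12: CDB Mul1=126  regs: r0:Mul2,r1:14,r2:Add2,r3:-9
  c13: CDB Mul2=-126  regs: r0:-126,r1:14,r2:Add2,r3:-9
  c14: CDB Add2=140  regs: r0:-126,r1:14,r2:140,r3:-9

STATUS = VALUE 140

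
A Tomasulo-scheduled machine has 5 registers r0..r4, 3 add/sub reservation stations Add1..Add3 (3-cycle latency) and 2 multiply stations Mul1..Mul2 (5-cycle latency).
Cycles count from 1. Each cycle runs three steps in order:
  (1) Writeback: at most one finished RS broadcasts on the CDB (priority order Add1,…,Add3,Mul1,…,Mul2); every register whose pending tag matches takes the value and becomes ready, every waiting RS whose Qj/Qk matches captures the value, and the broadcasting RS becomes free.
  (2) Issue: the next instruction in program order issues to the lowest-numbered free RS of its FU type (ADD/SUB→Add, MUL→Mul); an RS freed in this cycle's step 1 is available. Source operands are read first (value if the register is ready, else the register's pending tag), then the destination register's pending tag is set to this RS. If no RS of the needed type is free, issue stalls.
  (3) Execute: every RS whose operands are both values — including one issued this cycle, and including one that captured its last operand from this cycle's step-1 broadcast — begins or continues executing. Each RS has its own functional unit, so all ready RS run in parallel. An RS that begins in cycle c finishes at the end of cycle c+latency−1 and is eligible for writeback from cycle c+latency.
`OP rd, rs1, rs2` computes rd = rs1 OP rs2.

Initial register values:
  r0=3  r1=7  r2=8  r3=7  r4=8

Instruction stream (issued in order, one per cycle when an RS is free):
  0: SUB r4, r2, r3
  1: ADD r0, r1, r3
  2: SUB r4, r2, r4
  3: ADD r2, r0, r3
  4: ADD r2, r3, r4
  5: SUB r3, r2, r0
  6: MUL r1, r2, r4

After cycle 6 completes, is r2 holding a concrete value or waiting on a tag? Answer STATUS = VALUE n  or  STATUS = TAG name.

c1: issue SUB r4<-Add1 | r0:3,r1:7,r2:8,r3:7,r4:Add1
c2: issue ADD r0<-Add2 | r0:Add2,r1:7,r2:8,r3:7,r4:Add1
c3: issue SUB r4<-Add3 | r0:Add2,r1:7,r2:8,r3:7,r4:Add3
c4: CDB Add1=1; issue ADD r2<-Add1 | r0:Add2,r1:7,r2:Add1,r3:7,r4:Add3
c5: CDB Add2=14; issue ADD r2<-Add2 | r0:14,r1:7,r2:Add2,r3:7,r4:Add3
c6: stall | r0:14,r1:7,r2:Add2,r3:7,r4:Add3

STATUS = TAG Add2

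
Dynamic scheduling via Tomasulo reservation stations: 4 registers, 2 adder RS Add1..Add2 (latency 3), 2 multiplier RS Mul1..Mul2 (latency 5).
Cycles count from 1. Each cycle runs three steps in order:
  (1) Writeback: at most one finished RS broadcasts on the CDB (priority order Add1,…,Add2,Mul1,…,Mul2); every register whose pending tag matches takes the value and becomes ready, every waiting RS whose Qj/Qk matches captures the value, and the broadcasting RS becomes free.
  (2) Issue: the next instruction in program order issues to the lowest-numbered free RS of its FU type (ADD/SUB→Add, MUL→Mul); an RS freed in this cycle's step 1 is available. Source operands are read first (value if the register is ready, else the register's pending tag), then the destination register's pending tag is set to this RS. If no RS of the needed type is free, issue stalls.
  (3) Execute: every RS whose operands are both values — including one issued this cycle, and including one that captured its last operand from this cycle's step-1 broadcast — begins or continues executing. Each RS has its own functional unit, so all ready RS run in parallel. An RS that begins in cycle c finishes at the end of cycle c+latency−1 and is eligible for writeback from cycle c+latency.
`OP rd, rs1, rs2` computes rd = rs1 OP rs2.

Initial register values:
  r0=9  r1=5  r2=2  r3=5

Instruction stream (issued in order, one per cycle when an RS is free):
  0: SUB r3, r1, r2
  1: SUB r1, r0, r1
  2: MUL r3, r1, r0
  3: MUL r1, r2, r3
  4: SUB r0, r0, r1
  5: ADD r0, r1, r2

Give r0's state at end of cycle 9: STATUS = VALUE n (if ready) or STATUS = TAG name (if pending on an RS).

  c1: issue SUB r3<-Add1  regs: r0:9,r1:5,r2:2,r3:Add1
  c2: issue SUB r1<-Add2  regs: r0:9,r1:Add2,r2:2,r3:Add1
  c3: issue MUL r3<-Mul1  regs: r0:9,r1:Add2,r2:2,r3:Mul1
  c4: CDB Add1=3; issue MUL r1<-Mul2  regs: r0:9,r1:Mul2,r2:2,r3:Mul1
  c5: CDB Add2=4; issue SUB r0<-Add1  regs: r0:Add1,r1:Mul2,r2:2,r3:Mul1
  c6: issue ADD r0<-Add2  regs: r0:Add2,r1:Mul2,r2:2,r3:Mul1
  c7: -  regs: r0:Add2,r1:Mul2,r2:2,r3:Mul1
  c8: -  regs: r0:Add2,r1:Mul2,r2:2,r3:Mul1
  c9: -  regs: r0:Add2,r1:Mul2,r2:2,r3:Mul1

STATUS = TAG Add2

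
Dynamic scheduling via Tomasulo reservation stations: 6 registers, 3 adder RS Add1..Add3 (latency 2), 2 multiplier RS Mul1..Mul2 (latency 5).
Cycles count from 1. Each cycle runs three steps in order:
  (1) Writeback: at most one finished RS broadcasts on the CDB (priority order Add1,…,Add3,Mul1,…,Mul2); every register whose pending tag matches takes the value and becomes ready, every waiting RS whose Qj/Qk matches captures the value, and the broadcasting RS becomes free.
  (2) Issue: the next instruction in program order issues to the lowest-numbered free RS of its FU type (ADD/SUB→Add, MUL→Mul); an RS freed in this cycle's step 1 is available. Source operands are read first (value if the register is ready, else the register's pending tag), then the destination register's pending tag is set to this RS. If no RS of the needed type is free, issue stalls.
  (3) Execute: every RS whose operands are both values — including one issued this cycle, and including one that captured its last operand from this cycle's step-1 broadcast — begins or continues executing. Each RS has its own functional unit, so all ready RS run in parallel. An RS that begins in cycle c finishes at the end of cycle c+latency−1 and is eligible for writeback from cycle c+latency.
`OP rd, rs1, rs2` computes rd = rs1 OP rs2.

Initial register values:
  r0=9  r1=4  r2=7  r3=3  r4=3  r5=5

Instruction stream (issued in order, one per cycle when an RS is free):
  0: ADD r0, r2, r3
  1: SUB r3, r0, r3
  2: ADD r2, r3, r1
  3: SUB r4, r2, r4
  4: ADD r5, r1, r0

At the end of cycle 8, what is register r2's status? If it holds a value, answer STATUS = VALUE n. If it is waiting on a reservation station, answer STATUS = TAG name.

STATUS = VALUE 11

  c1: issue ADD r0<-Add1  regs: r0:Add1,r1:4,r2:7,r3:3,r4:3,r5:5
  c2: issue SUB r3<-Add2  regs: r0:Add1,r1:4,r2:7,r3:Add2,r4:3,r5:5
  c3: CDB Add1=10; issue ADD r2<-Add1  regs: r0:10,r1:4,r2:Add1,r3:Add2,r4:3,r5:5
  c4: issue SUB r4<-Add3  regs: r0:10,r1:4,r2:Add1,r3:Add2,r4:Add3,r5:5
  c5: CDB Add2=7; issue ADD r5<-Add2  regs: r0:10,r1:4,r2:Add1,r3:7,r4:Add3,r5:Add2
  c6: -  regs: r0:10,r1:4,r2:Add1,r3:7,r4:Add3,r5:Add2
  c7: CDB Add1=11  regs: r0:10,r1:4,r2:11,r3:7,r4:Add3,r5:Add2
  c8: CDB Add2=14  regs: r0:10,r1:4,r2:11,r3:7,r4:Add3,r5:14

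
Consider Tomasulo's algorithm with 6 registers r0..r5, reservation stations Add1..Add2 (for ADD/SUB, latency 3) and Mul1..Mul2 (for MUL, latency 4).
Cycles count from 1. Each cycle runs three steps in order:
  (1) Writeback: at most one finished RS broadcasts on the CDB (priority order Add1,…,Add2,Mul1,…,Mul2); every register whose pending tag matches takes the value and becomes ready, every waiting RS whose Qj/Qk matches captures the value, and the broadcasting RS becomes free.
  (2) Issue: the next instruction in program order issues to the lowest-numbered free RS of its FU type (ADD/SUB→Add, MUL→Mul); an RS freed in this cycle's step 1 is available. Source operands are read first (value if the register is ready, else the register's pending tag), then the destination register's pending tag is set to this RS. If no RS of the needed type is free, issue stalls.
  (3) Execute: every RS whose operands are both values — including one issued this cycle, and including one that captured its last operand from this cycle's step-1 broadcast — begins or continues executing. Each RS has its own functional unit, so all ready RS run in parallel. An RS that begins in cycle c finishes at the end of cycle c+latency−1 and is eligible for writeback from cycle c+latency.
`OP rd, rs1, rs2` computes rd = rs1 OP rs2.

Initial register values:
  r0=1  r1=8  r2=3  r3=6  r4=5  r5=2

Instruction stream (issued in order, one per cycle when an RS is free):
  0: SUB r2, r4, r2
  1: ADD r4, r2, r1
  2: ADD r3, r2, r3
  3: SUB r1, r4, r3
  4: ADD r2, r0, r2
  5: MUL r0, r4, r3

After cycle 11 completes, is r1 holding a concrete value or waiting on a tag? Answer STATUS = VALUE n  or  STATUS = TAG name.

  c1: issue SUB r2<-Add1  regs: r0:1,r1:8,r2:Add1,r3:6,r4:5,r5:2
  c2: issue ADD r4<-Add2  regs: r0:1,r1:8,r2:Add1,r3:6,r4:Add2,r5:2
  c3: stall  regs: r0:1,r1:8,r2:Add1,r3:6,r4:Add2,r5:2
  c4: CDB Add1=2; issue ADD r3<-Add1  regs: r0:1,r1:8,r2:2,r3:Add1,r4:Add2,r5:2
  c5: stall  regs: r0:1,r1:8,r2:2,r3:Add1,r4:Add2,r5:2
  c6: stall  regs: r0:1,r1:8,r2:2,r3:Add1,r4:Add2,r5:2
  c7: CDB Add1=8; issue SUB r1<-Add1  regs: r0:1,r1:Add1,r2:2,r3:8,r4:Add2,r5:2
  c8: CDB Add2=10; issue ADD r2<-Add2  regs: r0:1,r1:Add1,r2:Add2,r3:8,r4:10,r5:2
  c9: issue MUL r0<-Mul1  regs: r0:Mul1,r1:Add1,r2:Add2,r3:8,r4:10,r5:2
  c10: -  regs: r0:Mul1,r1:Add1,r2:Add2,r3:8,r4:10,r5:2
  c11: CDB Add1=2  regs: r0:Mul1,r1:2,r2:Add2,r3:8,r4:10,r5:2

STATUS = VALUE 2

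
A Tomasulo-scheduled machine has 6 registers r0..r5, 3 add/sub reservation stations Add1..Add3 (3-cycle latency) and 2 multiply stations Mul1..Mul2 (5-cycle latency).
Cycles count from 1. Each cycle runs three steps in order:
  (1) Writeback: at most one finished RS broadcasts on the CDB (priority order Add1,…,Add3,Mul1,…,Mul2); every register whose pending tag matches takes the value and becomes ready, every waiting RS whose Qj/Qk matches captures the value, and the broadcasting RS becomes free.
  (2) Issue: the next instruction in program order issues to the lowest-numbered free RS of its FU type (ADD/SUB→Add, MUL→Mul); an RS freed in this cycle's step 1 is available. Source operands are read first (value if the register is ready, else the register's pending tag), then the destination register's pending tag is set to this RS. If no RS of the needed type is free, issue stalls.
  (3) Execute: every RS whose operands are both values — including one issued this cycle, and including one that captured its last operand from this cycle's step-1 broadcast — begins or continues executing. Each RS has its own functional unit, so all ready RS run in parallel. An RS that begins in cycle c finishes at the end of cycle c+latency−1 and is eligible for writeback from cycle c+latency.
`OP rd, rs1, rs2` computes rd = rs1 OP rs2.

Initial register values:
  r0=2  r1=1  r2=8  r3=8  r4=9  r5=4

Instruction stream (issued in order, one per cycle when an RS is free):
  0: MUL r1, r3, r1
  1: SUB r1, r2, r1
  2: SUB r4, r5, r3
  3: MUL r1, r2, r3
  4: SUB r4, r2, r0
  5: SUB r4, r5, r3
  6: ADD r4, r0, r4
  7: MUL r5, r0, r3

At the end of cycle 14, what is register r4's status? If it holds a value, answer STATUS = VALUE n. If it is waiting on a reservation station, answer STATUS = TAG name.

  c1: issue MUL r1<-Mul1  regs: r0:2,r1:Mul1,r2:8,r3:8,r4:9,r5:4
  c2: issue SUB r1<-Add1  regs: r0:2,r1:Add1,r2:8,r3:8,r4:9,r5:4
  c3: issue SUB r4<-Add2  regs: r0:2,r1:Add1,r2:8,r3:8,r4:Add2,r5:4
  c4: issue MUL r1<-Mul2  regs: r0:2,r1:Mul2,r2:8,r3:8,r4:Add2,r5:4
  c5: issue SUB r4<-Add3  regs: r0:2,r1:Mul2,r2:8,r3:8,r4:Add3,r5:4
  c6: CDB Add2=-4; issue SUB r4<-Add2  regs: r0:2,r1:Mul2,r2:8,r3:8,r4:Add2,r5:4
  c7: CDB Mul1=8; stall  regs: r0:2,r1:Mul2,r2:8,r3:8,r4:Add2,r5:4
  c8: CDB Add3=6; issue ADD r4<-Add3  regs: r0:2,r1:Mul2,r2:8,r3:8,r4:Add3,r5:4
  c9: CDB Add2=-4; issue MUL r5<-Mul1  regs: r0:2,r1:Mul2,r2:8,r3:8,r4:Add3,r5:Mul1
  c10: CDB Add1=0  regs: r0:2,r1:Mul2,r2:8,r3:8,r4:Add3,r5:Mul1
  c11: CDB Mul2=64  regs: r0:2,r1:64,r2:8,r3:8,r4:Add3,r5:Mul1
  c12: CDB Add3=-2  regs: r0:2,r1:64,r2:8,r3:8,r4:-2,r5:Mul1
  c13: -  regs: r0:2,r1:64,r2:8,r3:8,r4:-2,r5:Mul1
  c14: CDB Mul1=16  regs: r0:2,r1:64,r2:8,r3:8,r4:-2,r5:16

STATUS = VALUE -2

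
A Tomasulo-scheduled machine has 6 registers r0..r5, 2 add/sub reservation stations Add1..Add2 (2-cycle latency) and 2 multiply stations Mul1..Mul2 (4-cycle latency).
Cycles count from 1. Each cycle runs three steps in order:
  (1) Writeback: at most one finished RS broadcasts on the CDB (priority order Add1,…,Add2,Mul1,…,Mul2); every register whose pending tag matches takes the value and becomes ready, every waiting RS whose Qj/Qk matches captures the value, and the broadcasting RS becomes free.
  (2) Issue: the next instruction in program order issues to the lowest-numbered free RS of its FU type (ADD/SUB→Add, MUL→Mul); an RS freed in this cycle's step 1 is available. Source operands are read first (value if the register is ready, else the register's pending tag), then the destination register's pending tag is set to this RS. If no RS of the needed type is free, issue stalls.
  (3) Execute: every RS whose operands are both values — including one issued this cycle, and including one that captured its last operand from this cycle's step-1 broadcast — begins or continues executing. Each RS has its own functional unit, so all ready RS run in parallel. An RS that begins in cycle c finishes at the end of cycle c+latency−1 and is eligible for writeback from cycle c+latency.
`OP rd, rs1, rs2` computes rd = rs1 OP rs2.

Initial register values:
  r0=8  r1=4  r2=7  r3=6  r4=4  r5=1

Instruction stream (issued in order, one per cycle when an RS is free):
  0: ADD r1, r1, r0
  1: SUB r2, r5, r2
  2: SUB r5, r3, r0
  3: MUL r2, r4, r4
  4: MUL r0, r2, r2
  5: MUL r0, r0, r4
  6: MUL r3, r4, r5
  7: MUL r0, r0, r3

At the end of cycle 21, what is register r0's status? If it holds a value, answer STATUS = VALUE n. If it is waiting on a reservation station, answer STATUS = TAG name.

STATUS = VALUE -8192

cycle 1: issue ADD r1<-Add1 // r0:8,r1:Add1,r2:7,r3:6,r4:4,r5:1
cycle 2: issue SUB r2<-Add2 // r0:8,r1:Add1,r2:Add2,r3:6,r4:4,r5:1
cycle 3: CDB Add1=12; issue SUB r5<-Add1 // r0:8,r1:12,r2:Add2,r3:6,r4:4,r5:Add1
cycle 4: CDB Add2=-6; issue MUL r2<-Mul1 // r0:8,r1:12,r2:Mul1,r3:6,r4:4,r5:Add1
cycle 5: CDB Add1=-2; issue MUL r0<-Mul2 // r0:Mul2,r1:12,r2:Mul1,r3:6,r4:4,r5:-2
cycle 6: stall // r0:Mul2,r1:12,r2:Mul1,r3:6,r4:4,r5:-2
cycle 7: stall // r0:Mul2,r1:12,r2:Mul1,r3:6,r4:4,r5:-2
cycle 8: CDB Mul1=16; issue MUL r0<-Mul1 // r0:Mul1,r1:12,r2:16,r3:6,r4:4,r5:-2
cycle 9: stall // r0:Mul1,r1:12,r2:16,r3:6,r4:4,r5:-2
cycle 10: stall // r0:Mul1,r1:12,r2:16,r3:6,r4:4,r5:-2
cycle 11: stall // r0:Mul1,r1:12,r2:16,r3:6,r4:4,r5:-2
cycle 12: CDB Mul2=256; issue MUL r3<-Mul2 // r0:Mul1,r1:12,r2:16,r3:Mul2,r4:4,r5:-2
cycle 13: stall // r0:Mul1,r1:12,r2:16,r3:Mul2,r4:4,r5:-2
cycle 14: stall // r0:Mul1,r1:12,r2:16,r3:Mul2,r4:4,r5:-2
cycle 15: stall // r0:Mul1,r1:12,r2:16,r3:Mul2,r4:4,r5:-2
cycle 16: CDB Mul1=1024; issue MUL r0<-Mul1 // r0:Mul1,r1:12,r2:16,r3:Mul2,r4:4,r5:-2
cycle 17: CDB Mul2=-8 // r0:Mul1,r1:12,r2:16,r3:-8,r4:4,r5:-2
cycle 18: - // r0:Mul1,r1:12,r2:16,r3:-8,r4:4,r5:-2
cycle 19: - // r0:Mul1,r1:12,r2:16,r3:-8,r4:4,r5:-2
cycle 20: - // r0:Mul1,r1:12,r2:16,r3:-8,r4:4,r5:-2
cycle 21: CDB Mul1=-8192 // r0:-8192,r1:12,r2:16,r3:-8,r4:4,r5:-2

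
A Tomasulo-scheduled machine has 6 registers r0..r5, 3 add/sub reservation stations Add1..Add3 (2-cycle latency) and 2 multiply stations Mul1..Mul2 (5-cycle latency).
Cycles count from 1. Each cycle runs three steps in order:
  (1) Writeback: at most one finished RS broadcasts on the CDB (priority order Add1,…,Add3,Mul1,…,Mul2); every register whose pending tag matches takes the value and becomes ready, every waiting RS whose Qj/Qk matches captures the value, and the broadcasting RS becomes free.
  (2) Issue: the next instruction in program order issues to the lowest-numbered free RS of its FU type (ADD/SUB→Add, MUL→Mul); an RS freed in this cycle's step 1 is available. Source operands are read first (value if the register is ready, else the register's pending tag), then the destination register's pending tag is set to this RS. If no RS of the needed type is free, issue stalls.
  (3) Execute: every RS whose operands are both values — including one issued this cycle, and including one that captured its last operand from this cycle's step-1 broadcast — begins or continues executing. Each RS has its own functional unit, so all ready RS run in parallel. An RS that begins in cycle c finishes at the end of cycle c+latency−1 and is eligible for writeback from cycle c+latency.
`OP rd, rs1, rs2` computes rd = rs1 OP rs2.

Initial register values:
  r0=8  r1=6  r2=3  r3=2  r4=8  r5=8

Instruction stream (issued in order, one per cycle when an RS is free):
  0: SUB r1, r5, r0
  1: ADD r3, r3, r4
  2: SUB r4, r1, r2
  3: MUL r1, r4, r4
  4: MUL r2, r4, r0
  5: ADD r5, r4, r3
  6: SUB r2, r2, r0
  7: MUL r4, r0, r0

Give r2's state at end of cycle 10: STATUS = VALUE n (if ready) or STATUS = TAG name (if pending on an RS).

cycle 1: issue SUB r1<-Add1 // r0:8,r1:Add1,r2:3,r3:2,r4:8,r5:8
cycle 2: issue ADD r3<-Add2 // r0:8,r1:Add1,r2:3,r3:Add2,r4:8,r5:8
cycle 3: CDB Add1=0; issue SUB r4<-Add1 // r0:8,r1:0,r2:3,r3:Add2,r4:Add1,r5:8
cycle 4: CDB Add2=10; issue MUL r1<-Mul1 // r0:8,r1:Mul1,r2:3,r3:10,r4:Add1,r5:8
cycle 5: CDB Add1=-3; issue MUL r2<-Mul2 // r0:8,r1:Mul1,r2:Mul2,r3:10,r4:-3,r5:8
cycle 6: issue ADD r5<-Add1 // r0:8,r1:Mul1,r2:Mul2,r3:10,r4:-3,r5:Add1
cycle 7: issue SUB r2<-Add2 // r0:8,r1:Mul1,r2:Add2,r3:10,r4:-3,r5:Add1
cycle 8: CDB Add1=7; stall // r0:8,r1:Mul1,r2:Add2,r3:10,r4:-3,r5:7
cycle 9: stall // r0:8,r1:Mul1,r2:Add2,r3:10,r4:-3,r5:7
cycle 10: CDB Mul1=9; issue MUL r4<-Mul1 // r0:8,r1:9,r2:Add2,r3:10,r4:Mul1,r5:7

STATUS = TAG Add2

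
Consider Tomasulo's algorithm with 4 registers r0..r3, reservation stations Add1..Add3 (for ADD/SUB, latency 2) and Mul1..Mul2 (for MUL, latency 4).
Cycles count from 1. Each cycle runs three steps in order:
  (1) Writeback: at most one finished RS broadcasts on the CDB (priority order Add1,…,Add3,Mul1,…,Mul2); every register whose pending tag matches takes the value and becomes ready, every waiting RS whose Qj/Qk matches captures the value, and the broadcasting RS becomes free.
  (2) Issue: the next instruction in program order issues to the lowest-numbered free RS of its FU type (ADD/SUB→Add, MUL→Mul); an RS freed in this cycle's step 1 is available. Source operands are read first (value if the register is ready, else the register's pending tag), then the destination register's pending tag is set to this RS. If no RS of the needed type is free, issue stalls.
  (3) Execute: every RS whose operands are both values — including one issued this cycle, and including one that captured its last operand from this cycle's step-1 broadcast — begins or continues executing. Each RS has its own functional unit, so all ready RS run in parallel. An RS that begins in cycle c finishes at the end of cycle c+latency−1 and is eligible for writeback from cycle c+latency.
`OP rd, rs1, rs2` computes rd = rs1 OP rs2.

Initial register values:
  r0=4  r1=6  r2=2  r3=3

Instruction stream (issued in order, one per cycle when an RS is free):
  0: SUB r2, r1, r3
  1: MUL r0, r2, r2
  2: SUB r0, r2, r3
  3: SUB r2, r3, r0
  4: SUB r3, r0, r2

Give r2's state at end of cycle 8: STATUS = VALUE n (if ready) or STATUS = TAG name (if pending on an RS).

STATUS = VALUE 3

cycle 1: issue SUB r2<-Add1 // r0:4,r1:6,r2:Add1,r3:3
cycle 2: issue MUL r0<-Mul1 // r0:Mul1,r1:6,r2:Add1,r3:3
cycle 3: CDB Add1=3; issue SUB r0<-Add1 // r0:Add1,r1:6,r2:3,r3:3
cycle 4: issue SUB r2<-Add2 // r0:Add1,r1:6,r2:Add2,r3:3
cycle 5: CDB Add1=0; issue SUB r3<-Add1 // r0:0,r1:6,r2:Add2,r3:Add1
cycle 6: - // r0:0,r1:6,r2:Add2,r3:Add1
cycle 7: CDB Add2=3 // r0:0,r1:6,r2:3,r3:Add1
cycle 8: CDB Mul1=9 // r0:0,r1:6,r2:3,r3:Add1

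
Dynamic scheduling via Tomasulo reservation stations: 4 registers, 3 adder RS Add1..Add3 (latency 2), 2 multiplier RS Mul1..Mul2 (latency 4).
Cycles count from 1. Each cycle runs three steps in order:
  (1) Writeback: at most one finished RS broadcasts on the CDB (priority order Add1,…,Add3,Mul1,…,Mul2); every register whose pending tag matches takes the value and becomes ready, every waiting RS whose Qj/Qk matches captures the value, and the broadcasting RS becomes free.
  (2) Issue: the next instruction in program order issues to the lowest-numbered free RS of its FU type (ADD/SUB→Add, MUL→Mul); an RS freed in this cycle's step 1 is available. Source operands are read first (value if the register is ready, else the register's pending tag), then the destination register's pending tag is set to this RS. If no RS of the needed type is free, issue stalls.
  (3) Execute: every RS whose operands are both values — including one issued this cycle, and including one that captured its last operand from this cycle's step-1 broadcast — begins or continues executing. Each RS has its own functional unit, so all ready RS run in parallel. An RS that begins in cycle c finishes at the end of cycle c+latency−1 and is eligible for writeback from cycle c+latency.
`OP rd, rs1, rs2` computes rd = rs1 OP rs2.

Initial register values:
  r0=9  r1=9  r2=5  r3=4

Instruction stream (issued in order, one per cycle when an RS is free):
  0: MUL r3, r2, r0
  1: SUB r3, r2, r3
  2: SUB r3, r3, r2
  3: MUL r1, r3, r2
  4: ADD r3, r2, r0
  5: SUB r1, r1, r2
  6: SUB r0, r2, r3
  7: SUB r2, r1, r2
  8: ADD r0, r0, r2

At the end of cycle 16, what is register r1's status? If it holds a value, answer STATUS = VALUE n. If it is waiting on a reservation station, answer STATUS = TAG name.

STATUS = VALUE -230

c1: issue MUL r3<-Mul1 | r0:9,r1:9,r2:5,r3:Mul1
c2: issue SUB r3<-Add1 | r0:9,r1:9,r2:5,r3:Add1
c3: issue SUB r3<-Add2 | r0:9,r1:9,r2:5,r3:Add2
c4: issue MUL r1<-Mul2 | r0:9,r1:Mul2,r2:5,r3:Add2
c5: CDB Mul1=45; issue ADD r3<-Add3 | r0:9,r1:Mul2,r2:5,r3:Add3
c6: stall | r0:9,r1:Mul2,r2:5,r3:Add3
c7: CDB Add1=-40; issue SUB r1<-Add1 | r0:9,r1:Add1,r2:5,r3:Add3
c8: CDB Add3=14; issue SUB r0<-Add3 | r0:Add3,r1:Add1,r2:5,r3:14
c9: CDB Add2=-45; issue SUB r2<-Add2 | r0:Add3,r1:Add1,r2:Add2,r3:14
c10: CDB Add3=-9; issue ADD r0<-Add3 | r0:Add3,r1:Add1,r2:Add2,r3:14
c11: - | r0:Add3,r1:Add1,r2:Add2,r3:14
c12: - | r0:Add3,r1:Add1,r2:Add2,r3:14
c13: CDB Mul2=-225 | r0:Add3,r1:Add1,r2:Add2,r3:14
c14: - | r0:Add3,r1:Add1,r2:Add2,r3:14
c15: CDB Add1=-230 | r0:Add3,r1:-230,r2:Add2,r3:14
c16: - | r0:Add3,r1:-230,r2:Add2,r3:14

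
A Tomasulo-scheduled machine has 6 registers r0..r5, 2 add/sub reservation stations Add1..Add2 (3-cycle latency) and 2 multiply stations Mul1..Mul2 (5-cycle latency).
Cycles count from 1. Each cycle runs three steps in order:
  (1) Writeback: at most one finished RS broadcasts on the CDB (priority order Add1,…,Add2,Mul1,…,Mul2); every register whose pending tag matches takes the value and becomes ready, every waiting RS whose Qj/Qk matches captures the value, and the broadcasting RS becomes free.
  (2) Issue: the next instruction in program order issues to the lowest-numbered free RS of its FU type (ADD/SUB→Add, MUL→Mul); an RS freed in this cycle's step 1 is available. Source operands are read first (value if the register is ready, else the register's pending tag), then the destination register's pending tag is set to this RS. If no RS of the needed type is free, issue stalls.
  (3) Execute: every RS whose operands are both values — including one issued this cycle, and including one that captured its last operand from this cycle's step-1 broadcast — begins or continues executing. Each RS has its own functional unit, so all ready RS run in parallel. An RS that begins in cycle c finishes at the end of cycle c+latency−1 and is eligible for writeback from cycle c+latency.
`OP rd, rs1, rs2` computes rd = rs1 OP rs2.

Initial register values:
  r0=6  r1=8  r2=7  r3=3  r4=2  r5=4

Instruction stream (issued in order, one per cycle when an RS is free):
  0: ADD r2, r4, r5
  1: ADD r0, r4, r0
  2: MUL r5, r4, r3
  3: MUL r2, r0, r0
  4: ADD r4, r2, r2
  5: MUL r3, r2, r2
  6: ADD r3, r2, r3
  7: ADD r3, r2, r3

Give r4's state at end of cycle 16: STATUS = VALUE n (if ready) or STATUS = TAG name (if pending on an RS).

STATUS = VALUE 128

c1: issue ADD r2<-Add1 | r0:6,r1:8,r2:Add1,r3:3,r4:2,r5:4
c2: issue ADD r0<-Add2 | r0:Add2,r1:8,r2:Add1,r3:3,r4:2,r5:4
c3: issue MUL r5<-Mul1 | r0:Add2,r1:8,r2:Add1,r3:3,r4:2,r5:Mul1
c4: CDB Add1=6; issue MUL r2<-Mul2 | r0:Add2,r1:8,r2:Mul2,r3:3,r4:2,r5:Mul1
c5: CDB Add2=8; issue ADD r4<-Add1 | r0:8,r1:8,r2:Mul2,r3:3,r4:Add1,r5:Mul1
c6: stall | r0:8,r1:8,r2:Mul2,r3:3,r4:Add1,r5:Mul1
c7: stall | r0:8,r1:8,r2:Mul2,r3:3,r4:Add1,r5:Mul1
c8: CDB Mul1=6; issue MUL r3<-Mul1 | r0:8,r1:8,r2:Mul2,r3:Mul1,r4:Add1,r5:6
c9: issue ADD r3<-Add2 | r0:8,r1:8,r2:Mul2,r3:Add2,r4:Add1,r5:6
c10: CDB Mul2=64; stall | r0:8,r1:8,r2:64,r3:Add2,r4:Add1,r5:6
c11: stall | r0:8,r1:8,r2:64,r3:Add2,r4:Add1,r5:6
c12: stall | r0:8,r1:8,r2:64,r3:Add2,r4:Add1,r5:6
c13: CDB Add1=128; issue ADD r3<-Add1 | r0:8,r1:8,r2:64,r3:Add1,r4:128,r5:6
c14: - | r0:8,r1:8,r2:64,r3:Add1,r4:128,r5:6
c15: CDB Mul1=4096 | r0:8,r1:8,r2:64,r3:Add1,r4:128,r5:6
c16: - | r0:8,r1:8,r2:64,r3:Add1,r4:128,r5:6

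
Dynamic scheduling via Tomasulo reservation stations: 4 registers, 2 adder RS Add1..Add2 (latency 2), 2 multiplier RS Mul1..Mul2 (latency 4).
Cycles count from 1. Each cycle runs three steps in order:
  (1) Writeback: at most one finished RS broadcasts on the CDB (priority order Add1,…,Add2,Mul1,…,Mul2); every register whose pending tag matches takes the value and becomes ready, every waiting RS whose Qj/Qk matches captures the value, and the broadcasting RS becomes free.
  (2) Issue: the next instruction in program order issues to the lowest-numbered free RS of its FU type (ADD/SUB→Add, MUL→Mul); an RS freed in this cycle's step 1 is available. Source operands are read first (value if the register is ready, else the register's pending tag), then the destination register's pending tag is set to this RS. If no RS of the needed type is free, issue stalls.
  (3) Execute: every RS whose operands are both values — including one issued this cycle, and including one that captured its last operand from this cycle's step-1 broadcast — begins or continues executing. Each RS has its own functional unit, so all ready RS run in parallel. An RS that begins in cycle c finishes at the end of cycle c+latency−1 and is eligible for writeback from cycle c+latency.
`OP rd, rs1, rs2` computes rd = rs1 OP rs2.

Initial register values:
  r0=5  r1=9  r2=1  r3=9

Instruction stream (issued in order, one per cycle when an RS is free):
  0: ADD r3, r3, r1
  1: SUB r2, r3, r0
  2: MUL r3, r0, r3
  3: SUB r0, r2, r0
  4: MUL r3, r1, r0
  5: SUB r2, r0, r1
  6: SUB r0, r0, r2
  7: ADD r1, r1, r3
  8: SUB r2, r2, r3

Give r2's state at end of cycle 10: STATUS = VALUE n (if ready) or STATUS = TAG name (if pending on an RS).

  c1: issue ADD r3<-Add1  regs: r0:5,r1:9,r2:1,r3:Add1
  c2: issue SUB r2<-Add2  regs: r0:5,r1:9,r2:Add2,r3:Add1
  c3: CDB Add1=18; issue MUL r3<-Mul1  regs: r0:5,r1:9,r2:Add2,r3:Mul1
  c4: issue SUB r0<-Add1  regs: r0:Add1,r1:9,r2:Add2,r3:Mul1
  c5: CDB Add2=13; issue MUL r3<-Mul2  regs: r0:Add1,r1:9,r2:13,r3:Mul2
  c6: issue SUB r2<-Add2  regs: r0:Add1,r1:9,r2:Add2,r3:Mul2
  c7: CDB Add1=8; issue SUB r0<-Add1  regs: r0:Add1,r1:9,r2:Add2,r3:Mul2
  c8: CDB Mul1=90; stall  regs: r0:Add1,r1:9,r2:Add2,r3:Mul2
  c9: CDB Add2=-1; issue ADD r1<-Add2  regs: r0:Add1,r1:Add2,r2:-1,r3:Mul2
  c10: stall  regs: r0:Add1,r1:Add2,r2:-1,r3:Mul2

STATUS = VALUE -1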